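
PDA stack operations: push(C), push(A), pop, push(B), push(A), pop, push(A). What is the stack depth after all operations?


Tracing stack operations:
  push(C) -> stack = [C], depth=1
  push(A) -> stack = [C,A], depth=2
  pop -> removed A, stack = [C], depth=1
  push(B) -> stack = [C,B], depth=2
  push(A) -> stack = [C,B,A], depth=3
  pop -> removed A, stack = [C,B], depth=2
  push(A) -> stack = [C,B,A], depth=3
Final depth = 3

3


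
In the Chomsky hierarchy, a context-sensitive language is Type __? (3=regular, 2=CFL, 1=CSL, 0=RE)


Chomsky hierarchy levels:
  Type 3: Regular (DFA/NFA/regex)
  Type 2: Context-free (PDA)
  Type 1: Context-sensitive
  Type 0: Recursively enumerable (TM)
'context-sensitive' corresponds to Type 1

1


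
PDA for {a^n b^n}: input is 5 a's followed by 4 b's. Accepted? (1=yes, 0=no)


Language requires equal numbers of a's and b's
PDA pushes for each 'a', pops for each 'b'
Number of a's = 5
Number of b's = 4
5 != 4 -> Reject

0


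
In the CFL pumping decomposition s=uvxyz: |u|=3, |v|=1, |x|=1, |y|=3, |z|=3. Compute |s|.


|s| = |u| + |v| + |x| + |y| + |z|
= 3 + 1 + 1 + 3 + 3
= 4 + 1 + 6
= 5 + 6
= 11

11


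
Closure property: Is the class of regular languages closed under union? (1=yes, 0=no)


Regular languages are closed under all standard operations:
- Union: Yes (product construction)
- Intersection: Yes (product construction)
- Complement: Yes (swap accept/reject)
- Concatenation: Yes (NFA construction)
Operation: union -> Closed

1


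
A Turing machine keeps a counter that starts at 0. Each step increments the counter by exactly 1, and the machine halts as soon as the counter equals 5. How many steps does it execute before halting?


Counter starts at 0. Counting sequence:
  Step 1: counter = 1
  Step 2: counter = 2
  Step 3: counter = 3
  Step 4: counter = 4
  Step 5: counter = 5
Counter reached 5 -> halt
Total steps = 5

5


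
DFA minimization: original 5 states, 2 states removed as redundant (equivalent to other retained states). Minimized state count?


Original DFA: 5 states
Redundant states removed: 2
Minimized states = original - removed
= 5 - 2
= 3

3


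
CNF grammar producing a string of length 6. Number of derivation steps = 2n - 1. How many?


Chomsky Normal Form derivation:
String length n = 6
Each step either:
  - Splits a nonterminal into two (n-1 such steps)
  - Converts a nonterminal to terminal (n such steps)
Total = (n-1) + n = 2n - 1
= 2(6) - 1
= 12 - 1
= 11

11


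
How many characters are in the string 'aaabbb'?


String: 'aaabbb'
Counting characters:
  'a' appears 3 time(s)
  'b' appears 3 time(s)
Total length = 3 + 3 = 6

6


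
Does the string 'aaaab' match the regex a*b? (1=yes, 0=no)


Pattern: a*b
String: 'aaaab'
Pattern requires: zero or more 'a's followed by exactly one 'b'
Found 4 leading 'a's
Remaining: 'b'
Remaining is exactly 'b' -> match
Result: 1

1


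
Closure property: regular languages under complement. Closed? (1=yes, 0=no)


Regular languages are closed under:
- Union (DFA product construction)
- Intersection (DFA product construction)
- Complement (swap accept/reject states)
- Concatenation (NFA construction)
- Kleene star (NFA construction)
complement is in this list
Therefore: closed

1


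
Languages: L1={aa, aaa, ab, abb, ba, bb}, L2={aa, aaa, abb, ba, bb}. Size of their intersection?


L1 = {aa, aaa, ab, abb, ba, bb}
L2 = {aa, aaa, abb, ba, bb}
Checking each string in L1 against L2:
  'aa': in L2? Yes
  'aaa': in L2? Yes
  'ab': in L2? No
  'abb': in L2? Yes
  'ba': in L2? Yes
  'bb': in L2? Yes
Intersection = {aa, aaa, abb, ba, bb}
|L1 ∩ L2| = 5

5


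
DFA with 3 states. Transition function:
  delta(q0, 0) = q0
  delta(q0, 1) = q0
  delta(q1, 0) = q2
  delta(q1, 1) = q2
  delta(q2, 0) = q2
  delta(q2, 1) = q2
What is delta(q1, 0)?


Looking up transition function:
delta(q1, 0) in the table
Row: q1, Column: 0
Result: q2

q2


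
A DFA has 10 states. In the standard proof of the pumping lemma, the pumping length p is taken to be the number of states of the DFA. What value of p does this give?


Pumping lemma for regular languages (standard proof):
Take p = |Q|, the number of DFA states.
Any string of length >= |Q| passes through |Q|+1 states while reading its first |Q| symbols,
so by pigeonhole some state repeats, giving the loop that can be pumped.
Here |Q| = 10
Therefore the proof uses p = 10

10


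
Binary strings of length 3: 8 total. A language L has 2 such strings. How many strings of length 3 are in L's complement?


Alphabet: {0,1}
String length: 3
Total strings of length 3 = 2^3 = 8
Strings in L = 2
Complement = total - |L|
= 8 - 2
= 6

6


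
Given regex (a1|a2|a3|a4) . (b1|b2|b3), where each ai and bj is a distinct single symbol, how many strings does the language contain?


First group: 4 alternatives
Second group: 3 alternatives
Concatenation: each choice from group 1 pairs with each from group 2
Total = 4 x 3 = 12

12


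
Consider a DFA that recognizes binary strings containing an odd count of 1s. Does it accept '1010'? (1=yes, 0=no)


DFA has 2 states: q_even (start, accept=no) and q_odd
Processing string '1010' character by character:
  Position 0: read '1', 1-count=1 -> q_odd
  Position 1: read '0', 1-count=1 -> q_odd (no change)
  Position 2: read '1', 1-count=2 -> q_even
  Position 3: read '0', 1-count=2 -> q_even (no change)
Final state: q_even, total 1s = 2 (even); the DFA requires an odd count -> reject

0


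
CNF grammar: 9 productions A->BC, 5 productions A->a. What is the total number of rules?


CNF allows two rule forms:
  A -> BC (binary): 9 rules
  A -> a (terminal): 5 rules
Total = 9 + 5 = 14

14


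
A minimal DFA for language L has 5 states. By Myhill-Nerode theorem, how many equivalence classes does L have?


Myhill-Nerode theorem:
Number of equivalence classes = number of states in minimal DFA
Minimal DFA states = 5
Therefore equivalence classes = 5

5


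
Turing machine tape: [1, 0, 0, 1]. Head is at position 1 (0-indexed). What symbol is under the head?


Tape: [1, 0, 0, 1]
Positions: 0 1 2 3
Values:    1 0 0 1
Head at position 1
tape[1] = 0

0


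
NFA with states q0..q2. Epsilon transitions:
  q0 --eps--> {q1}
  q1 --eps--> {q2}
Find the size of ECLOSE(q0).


Starting from q0
Initialize closure = {q0}
Follow epsilon from q0 -> add q1
Follow epsilon from q1 -> add q2
Final closure: {q0, q1, q2}
Size = 3

3


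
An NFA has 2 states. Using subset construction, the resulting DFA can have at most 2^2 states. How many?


NFA has 2 states
Subset construction: each DFA state = subset of NFA states
Maximum subsets = 2^2
2^2 = 4

4


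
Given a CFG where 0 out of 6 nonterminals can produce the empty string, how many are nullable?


Nonterminals: {S, A, B, C, D, E}
A nonterminal is nullable if it can derive epsilon
Counting nullable nonterminals: 0
Total nullable = 0

0


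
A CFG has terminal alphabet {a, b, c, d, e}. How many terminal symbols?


Terminal symbols: a, b, c, d, e
Counting each: a (#1), b (#2), c (#3), d (#4), e (#5)
Total = 5

5


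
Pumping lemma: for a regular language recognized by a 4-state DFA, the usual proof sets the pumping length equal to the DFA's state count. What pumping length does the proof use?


Pumping lemma for regular languages (standard proof):
Take p = |Q|, the number of DFA states.
Any string of length >= |Q| passes through |Q|+1 states while reading its first |Q| symbols,
so by pigeonhole some state repeats, giving the loop that can be pumped.
Here |Q| = 4
Therefore the proof uses p = 4

4


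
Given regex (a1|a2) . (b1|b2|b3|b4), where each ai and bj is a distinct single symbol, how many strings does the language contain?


First group: 2 alternatives
Second group: 4 alternatives
Concatenation: each choice from group 1 pairs with each from group 2
Total = 2 x 4 = 8

8


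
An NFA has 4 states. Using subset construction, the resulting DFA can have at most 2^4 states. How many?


NFA has 4 states
Subset construction: each DFA state = subset of NFA states
Maximum subsets = 2^4
2^4 = 16

16


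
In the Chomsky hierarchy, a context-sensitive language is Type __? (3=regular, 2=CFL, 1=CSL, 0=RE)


Chomsky hierarchy levels:
  Type 3: Regular (DFA/NFA/regex)
  Type 2: Context-free (PDA)
  Type 1: Context-sensitive
  Type 0: Recursively enumerable (TM)
'context-sensitive' corresponds to Type 1

1


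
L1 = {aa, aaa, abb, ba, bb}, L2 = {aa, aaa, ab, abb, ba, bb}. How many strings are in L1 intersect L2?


L1 = {aa, aaa, abb, ba, bb}
L2 = {aa, aaa, ab, abb, ba, bb}
Checking each string in L1 against L2:
  'aa': in L2? Yes
  'aaa': in L2? Yes
  'abb': in L2? Yes
  'ba': in L2? Yes
  'bb': in L2? Yes
Intersection = {aa, aaa, abb, ba, bb}
|L1 ∩ L2| = 5

5


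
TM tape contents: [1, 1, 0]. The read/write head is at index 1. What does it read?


Tape: [1, 1, 0]
Positions: 0 1 2
Values:    1 1 0
Head at position 1
tape[1] = 1

1


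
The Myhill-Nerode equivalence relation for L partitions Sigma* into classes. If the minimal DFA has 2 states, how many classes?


Myhill-Nerode theorem:
Number of equivalence classes = number of states in minimal DFA
Minimal DFA states = 2
Therefore equivalence classes = 2

2


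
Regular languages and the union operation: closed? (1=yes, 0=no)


Regular languages are closed under all standard operations:
- Union: Yes (product construction)
- Intersection: Yes (product construction)
- Complement: Yes (swap accept/reject)
- Concatenation: Yes (NFA construction)
Operation: union -> Closed

1


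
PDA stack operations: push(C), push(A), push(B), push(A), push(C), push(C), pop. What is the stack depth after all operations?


Tracing stack operations:
  push(C) -> stack = [C], depth=1
  push(A) -> stack = [C,A], depth=2
  push(B) -> stack = [C,A,B], depth=3
  push(A) -> stack = [C,A,B,A], depth=4
  push(C) -> stack = [C,A,B,A,C], depth=5
  push(C) -> stack = [C,A,B,A,C,C], depth=6
  pop -> removed C, stack = [C,A,B,A,C], depth=5
Final depth = 5

5


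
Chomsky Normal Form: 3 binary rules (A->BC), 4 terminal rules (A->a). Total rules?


CNF allows two rule forms:
  A -> BC (binary): 3 rules
  A -> a (terminal): 4 rules
Total = 3 + 4 = 7

7


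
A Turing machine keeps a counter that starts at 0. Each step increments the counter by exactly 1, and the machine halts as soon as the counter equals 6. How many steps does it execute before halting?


Counter starts at 0. Counting sequence:
  Step 1: counter = 1
  Step 2: counter = 2
  Step 3: counter = 3
  Step 4: counter = 4
  Step 5: counter = 5
  Step 6: counter = 6
Counter reached 6 -> halt
Total steps = 6

6


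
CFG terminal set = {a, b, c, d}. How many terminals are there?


Terminal symbols: a, b, c, d
Counting each: a (#1), b (#2), c (#3), d (#4)
Total = 4

4


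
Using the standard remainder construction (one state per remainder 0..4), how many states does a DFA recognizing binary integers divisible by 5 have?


Divisibility by 5 is tracked via the remainder mod 5: 0, 1, ..., 4
The construction assigns one state to each remainder
Number of remainders = 5

5


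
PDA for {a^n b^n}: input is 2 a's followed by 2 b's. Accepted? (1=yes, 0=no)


Language requires equal numbers of a's and b's
PDA pushes for each 'a', pops for each 'b'
Number of a's = 2
Number of b's = 2
2 == 2 -> Accept

1


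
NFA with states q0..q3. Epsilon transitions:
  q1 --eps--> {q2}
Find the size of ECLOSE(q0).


Starting from q0
Initialize closure = {q0}
q0 has no outgoing epsilon transitions -> nothing to add
Final closure: {q0}
Size = 1

1


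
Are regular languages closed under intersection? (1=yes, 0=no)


Regular languages are closed under:
- Union (DFA product construction)
- Intersection (DFA product construction)
- Complement (swap accept/reject states)
- Concatenation (NFA construction)
- Kleene star (NFA construction)
intersection is in this list
Therefore: closed

1


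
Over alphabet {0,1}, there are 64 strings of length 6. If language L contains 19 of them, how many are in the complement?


Alphabet: {0,1}
String length: 6
Total strings of length 6 = 2^6 = 64
Strings in L = 19
Complement = total - |L|
= 64 - 19
= 45

45


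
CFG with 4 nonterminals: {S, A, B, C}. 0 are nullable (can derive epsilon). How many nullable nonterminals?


Nonterminals: {S, A, B, C}
A nonterminal is nullable if it can derive epsilon
Counting nullable nonterminals: 0
Total nullable = 0

0


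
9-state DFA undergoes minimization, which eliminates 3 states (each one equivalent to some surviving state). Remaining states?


Original DFA: 9 states
Redundant states removed: 3
Minimized states = original - removed
= 9 - 3
= 6

6


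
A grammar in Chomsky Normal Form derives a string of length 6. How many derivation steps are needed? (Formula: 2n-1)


Chomsky Normal Form derivation:
String length n = 6
Each step either:
  - Splits a nonterminal into two (n-1 such steps)
  - Converts a nonterminal to terminal (n such steps)
Total = (n-1) + n = 2n - 1
= 2(6) - 1
= 12 - 1
= 11

11


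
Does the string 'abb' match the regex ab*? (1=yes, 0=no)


Pattern: ab*
String: 'abb'
Pattern requires: exactly one 'a' followed by zero or more 'b's
First char is 'a' -> OK
Rest 'bb': all b's? Yes
Result: 1

1


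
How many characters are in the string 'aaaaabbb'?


String: 'aaaaabbb'
Counting characters:
  'a' appears 5 time(s)
  'b' appears 3 time(s)
Total length = 5 + 3 = 8

8


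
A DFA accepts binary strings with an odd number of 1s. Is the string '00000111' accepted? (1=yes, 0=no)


DFA has 2 states: q_even (start, accept=no) and q_odd
Processing string '00000111' character by character:
  Position 0: read '0', 1-count=0 -> q_even (no change)
  Position 1: read '0', 1-count=0 -> q_even (no change)
  Position 2: read '0', 1-count=0 -> q_even (no change)
  Position 3: read '0', 1-count=0 -> q_even (no change)
  Position 4: read '0', 1-count=0 -> q_even (no change)
  Position 5: read '1', 1-count=1 -> q_odd
  Position 6: read '1', 1-count=2 -> q_even
  Position 7: read '1', 1-count=3 -> q_odd
Final state: q_odd, total 1s = 3 (odd); the DFA requires an odd count -> accept

1


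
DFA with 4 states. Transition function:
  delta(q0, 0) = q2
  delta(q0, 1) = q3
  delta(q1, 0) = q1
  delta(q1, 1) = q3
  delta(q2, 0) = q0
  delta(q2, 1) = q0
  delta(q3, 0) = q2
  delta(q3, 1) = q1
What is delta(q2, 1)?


Looking up transition function:
delta(q2, 1) in the table
Row: q2, Column: 1
Result: q0

q0


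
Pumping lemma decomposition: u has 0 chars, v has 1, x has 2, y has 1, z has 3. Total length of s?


|s| = |u| + |v| + |x| + |y| + |z|
= 0 + 1 + 2 + 1 + 3
= 1 + 2 + 4
= 3 + 4
= 7

7


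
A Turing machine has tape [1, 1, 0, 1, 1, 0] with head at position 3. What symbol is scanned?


Tape: [1, 1, 0, 1, 1, 0]
Positions: 0 1 2 3 4 5
Values:    1 1 0 1 1 0
Head at position 3
tape[3] = 1

1


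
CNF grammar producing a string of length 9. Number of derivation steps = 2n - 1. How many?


Chomsky Normal Form derivation:
String length n = 9
Each step either:
  - Splits a nonterminal into two (n-1 such steps)
  - Converts a nonterminal to terminal (n such steps)
Total = (n-1) + n = 2n - 1
= 2(9) - 1
= 18 - 1
= 17

17


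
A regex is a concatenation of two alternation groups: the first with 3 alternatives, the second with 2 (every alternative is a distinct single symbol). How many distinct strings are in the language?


First group: 3 alternatives
Second group: 2 alternatives
Concatenation: each choice from group 1 pairs with each from group 2
Total = 3 x 2 = 6

6


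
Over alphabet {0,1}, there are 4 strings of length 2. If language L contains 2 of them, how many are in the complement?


Alphabet: {0,1}
String length: 2
Total strings of length 2 = 2^2 = 4
Strings in L = 2
Complement = total - |L|
= 4 - 2
= 2

2


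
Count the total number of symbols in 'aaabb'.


String: 'aaabb'
Counting characters:
  'a' appears 3 time(s)
  'b' appears 2 time(s)
Total length = 3 + 2 = 5

5


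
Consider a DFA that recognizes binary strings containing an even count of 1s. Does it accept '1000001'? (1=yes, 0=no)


DFA has 2 states: q_even (start, accept=yes) and q_odd
Processing string '1000001' character by character:
  Position 0: read '1', 1-count=1 -> q_odd
  Position 1: read '0', 1-count=1 -> q_odd (no change)
  Position 2: read '0', 1-count=1 -> q_odd (no change)
  Position 3: read '0', 1-count=1 -> q_odd (no change)
  Position 4: read '0', 1-count=1 -> q_odd (no change)
  Position 5: read '0', 1-count=1 -> q_odd (no change)
  Position 6: read '1', 1-count=2 -> q_even
Final state: q_even, total 1s = 2 (even); the DFA requires an even count -> accept

1


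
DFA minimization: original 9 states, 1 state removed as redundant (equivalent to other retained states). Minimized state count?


Original DFA: 9 states
Redundant states removed: 1
Minimized states = original - removed
= 9 - 1
= 8

8


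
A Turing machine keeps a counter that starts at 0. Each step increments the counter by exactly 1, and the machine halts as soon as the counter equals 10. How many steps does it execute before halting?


Counter starts at 0. Counting sequence:
  Step 1: counter = 1
  Step 2: counter = 2
  Step 3: counter = 3
  Step 4: counter = 4
  Step 5: counter = 5
  Step 6: counter = 6
  ...
  Step 10: counter = 10
Counter reached 10 -> halt
Total steps = 10

10


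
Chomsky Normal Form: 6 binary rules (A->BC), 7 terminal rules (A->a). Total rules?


CNF allows two rule forms:
  A -> BC (binary): 6 rules
  A -> a (terminal): 7 rules
Total = 6 + 7 = 13

13


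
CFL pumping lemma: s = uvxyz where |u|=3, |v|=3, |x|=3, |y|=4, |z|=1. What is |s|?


|s| = |u| + |v| + |x| + |y| + |z|
= 3 + 3 + 3 + 4 + 1
= 6 + 3 + 5
= 9 + 5
= 14

14


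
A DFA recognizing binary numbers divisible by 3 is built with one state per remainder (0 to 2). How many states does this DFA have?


Divisibility by 3 is tracked via the remainder mod 3: 0, 1, ..., 2
The construction assigns one state to each remainder
Number of remainders = 3

3


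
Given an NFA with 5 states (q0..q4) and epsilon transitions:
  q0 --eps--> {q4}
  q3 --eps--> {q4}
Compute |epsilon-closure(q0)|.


Starting from q0
Initialize closure = {q0}
Follow epsilon from q0 -> add q4
Final closure: {q0, q4}
Size = 2

2


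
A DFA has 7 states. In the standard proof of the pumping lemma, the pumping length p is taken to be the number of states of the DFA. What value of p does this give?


Pumping lemma for regular languages (standard proof):
Take p = |Q|, the number of DFA states.
Any string of length >= |Q| passes through |Q|+1 states while reading its first |Q| symbols,
so by pigeonhole some state repeats, giving the loop that can be pumped.
Here |Q| = 7
Therefore the proof uses p = 7

7


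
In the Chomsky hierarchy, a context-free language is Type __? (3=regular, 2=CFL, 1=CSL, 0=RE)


Chomsky hierarchy levels:
  Type 3: Regular (DFA/NFA/regex)
  Type 2: Context-free (PDA)
  Type 1: Context-sensitive
  Type 0: Recursively enumerable (TM)
'context-free' corresponds to Type 2

2


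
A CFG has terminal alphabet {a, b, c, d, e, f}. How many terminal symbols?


Terminal symbols: a, b, c, d, e, f
Counting each: a (#1), b (#2), c (#3), d (#4), e (#5), f (#6)
Total = 6

6


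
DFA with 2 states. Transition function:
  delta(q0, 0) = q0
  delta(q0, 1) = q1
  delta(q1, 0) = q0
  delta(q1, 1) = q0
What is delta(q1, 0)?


Looking up transition function:
delta(q1, 0) in the table
Row: q1, Column: 0
Result: q0

q0


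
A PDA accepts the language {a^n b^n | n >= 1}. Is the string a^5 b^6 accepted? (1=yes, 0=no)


Language requires equal numbers of a's and b's
PDA pushes for each 'a', pops for each 'b'
Number of a's = 5
Number of b's = 6
5 != 6 -> Reject

0


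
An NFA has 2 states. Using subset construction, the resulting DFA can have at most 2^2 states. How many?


NFA has 2 states
Subset construction: each DFA state = subset of NFA states
Maximum subsets = 2^2
2^2 = 4

4


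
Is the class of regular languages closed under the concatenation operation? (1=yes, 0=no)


Regular languages are closed under:
- Union (DFA product construction)
- Intersection (DFA product construction)
- Complement (swap accept/reject states)
- Concatenation (NFA construction)
- Kleene star (NFA construction)
concatenation is in this list
Therefore: closed

1


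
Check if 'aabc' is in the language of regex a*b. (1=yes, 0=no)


Pattern: a*b
String: 'aabc'
Pattern requires: zero or more 'a's followed by exactly one 'b'
Found 2 leading 'a's
Remaining: 'bc'
Remaining is not 'b' -> no match
Result: 0

0


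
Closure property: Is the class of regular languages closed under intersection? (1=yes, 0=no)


Regular languages are closed under all standard operations:
- Union: Yes (product construction)
- Intersection: Yes (product construction)
- Complement: Yes (swap accept/reject)
- Concatenation: Yes (NFA construction)
Operation: intersection -> Closed

1


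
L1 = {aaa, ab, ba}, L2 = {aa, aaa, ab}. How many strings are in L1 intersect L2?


L1 = {aaa, ab, ba}
L2 = {aa, aaa, ab}
Checking each string in L1 against L2:
  'aaa': in L2? Yes
  'ab': in L2? Yes
  'ba': in L2? No
Intersection = {aaa, ab}
|L1 ∩ L2| = 2

2


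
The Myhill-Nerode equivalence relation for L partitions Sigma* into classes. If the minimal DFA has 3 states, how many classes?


Myhill-Nerode theorem:
Number of equivalence classes = number of states in minimal DFA
Minimal DFA states = 3
Therefore equivalence classes = 3

3


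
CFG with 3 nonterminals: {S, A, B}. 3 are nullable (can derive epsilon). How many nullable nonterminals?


Nonterminals: {S, A, B}
A nonterminal is nullable if it can derive epsilon
Counting nullable nonterminals: 3
Total nullable = 3

3


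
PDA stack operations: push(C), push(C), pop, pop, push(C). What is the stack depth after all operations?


Tracing stack operations:
  push(C) -> stack = [C], depth=1
  push(C) -> stack = [C,C], depth=2
  pop -> removed C, stack = [C], depth=1
  pop -> removed C, stack = [], depth=0
  push(C) -> stack = [C], depth=1
Final depth = 1

1


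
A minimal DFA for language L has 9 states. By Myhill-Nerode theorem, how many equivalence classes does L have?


Myhill-Nerode theorem:
Number of equivalence classes = number of states in minimal DFA
Minimal DFA states = 9
Therefore equivalence classes = 9

9


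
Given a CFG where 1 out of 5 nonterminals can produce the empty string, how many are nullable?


Nonterminals: {S, A, B, C, D}
A nonterminal is nullable if it can derive epsilon
Counting nullable nonterminals: 1
Total nullable = 1

1


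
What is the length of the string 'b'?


String: 'b'
Counting characters:
  'b' appears 1 time(s)
Total length = 0 + 1 = 1

1


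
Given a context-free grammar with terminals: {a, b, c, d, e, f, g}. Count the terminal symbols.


Terminal symbols: a, b, c, d, e, f, g
Counting each: a (#1), b (#2), c (#3), d (#4), e (#5), f (#6), g (#7)
Total = 7

7


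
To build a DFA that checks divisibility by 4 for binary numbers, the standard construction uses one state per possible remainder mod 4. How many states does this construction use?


Divisibility by 4 is tracked via the remainder mod 4: 0, 1, ..., 3
The construction assigns one state to each remainder
Number of remainders = 4

4


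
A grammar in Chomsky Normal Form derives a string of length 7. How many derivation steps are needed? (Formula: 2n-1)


Chomsky Normal Form derivation:
String length n = 7
Each step either:
  - Splits a nonterminal into two (n-1 such steps)
  - Converts a nonterminal to terminal (n such steps)
Total = (n-1) + n = 2n - 1
= 2(7) - 1
= 14 - 1
= 13

13


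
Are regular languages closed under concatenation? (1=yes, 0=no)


Regular languages are closed under:
- Union (DFA product construction)
- Intersection (DFA product construction)
- Complement (swap accept/reject states)
- Concatenation (NFA construction)
- Kleene star (NFA construction)
concatenation is in this list
Therefore: closed

1


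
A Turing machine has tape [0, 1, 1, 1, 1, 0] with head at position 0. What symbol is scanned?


Tape: [0, 1, 1, 1, 1, 0]
Positions: 0 1 2 3 4 5
Values:    0 1 1 1 1 0
Head at position 0
tape[0] = 0

0


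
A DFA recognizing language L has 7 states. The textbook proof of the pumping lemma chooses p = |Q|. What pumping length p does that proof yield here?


Pumping lemma for regular languages (standard proof):
Take p = |Q|, the number of DFA states.
Any string of length >= |Q| passes through |Q|+1 states while reading its first |Q| symbols,
so by pigeonhole some state repeats, giving the loop that can be pumped.
Here |Q| = 7
Therefore the proof uses p = 7

7


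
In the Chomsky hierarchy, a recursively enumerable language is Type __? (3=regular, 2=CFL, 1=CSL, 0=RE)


Chomsky hierarchy levels:
  Type 3: Regular (DFA/NFA/regex)
  Type 2: Context-free (PDA)
  Type 1: Context-sensitive
  Type 0: Recursively enumerable (TM)
'recursively enumerable' corresponds to Type 0

0


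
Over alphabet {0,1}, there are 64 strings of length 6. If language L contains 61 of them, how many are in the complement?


Alphabet: {0,1}
String length: 6
Total strings of length 6 = 2^6 = 64
Strings in L = 61
Complement = total - |L|
= 64 - 61
= 3

3


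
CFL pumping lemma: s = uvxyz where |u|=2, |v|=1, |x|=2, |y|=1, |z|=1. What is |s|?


|s| = |u| + |v| + |x| + |y| + |z|
= 2 + 1 + 2 + 1 + 1
= 3 + 2 + 2
= 5 + 2
= 7

7


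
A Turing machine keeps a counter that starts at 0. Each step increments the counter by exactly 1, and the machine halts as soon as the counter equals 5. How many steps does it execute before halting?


Counter starts at 0. Counting sequence:
  Step 1: counter = 1
  Step 2: counter = 2
  Step 3: counter = 3
  Step 4: counter = 4
  Step 5: counter = 5
Counter reached 5 -> halt
Total steps = 5

5


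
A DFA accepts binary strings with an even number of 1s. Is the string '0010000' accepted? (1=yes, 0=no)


DFA has 2 states: q_even (start, accept=yes) and q_odd
Processing string '0010000' character by character:
  Position 0: read '0', 1-count=0 -> q_even (no change)
  Position 1: read '0', 1-count=0 -> q_even (no change)
  Position 2: read '1', 1-count=1 -> q_odd
  Position 3: read '0', 1-count=1 -> q_odd (no change)
  Position 4: read '0', 1-count=1 -> q_odd (no change)
  Position 5: read '0', 1-count=1 -> q_odd (no change)
  Position 6: read '0', 1-count=1 -> q_odd (no change)
Final state: q_odd, total 1s = 1 (odd); the DFA requires an even count -> reject

0


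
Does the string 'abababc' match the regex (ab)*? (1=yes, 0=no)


Pattern: (ab)*
String: 'abababc'
Pattern requires: zero or more repetitions of 'ab'
Length 7 is odd -> cannot be (ab)* -> no match
Result: 0

0


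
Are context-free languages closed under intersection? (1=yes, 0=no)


CFL closure properties:
  Closed under: union, concatenation, Kleene star
  NOT closed under: intersection, complement
Operation 'intersection' is in not-closed list -> No (not closed)

0


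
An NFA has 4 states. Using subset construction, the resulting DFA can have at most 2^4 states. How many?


NFA has 4 states
Subset construction: each DFA state = subset of NFA states
Maximum subsets = 2^4
2^4 = 16

16


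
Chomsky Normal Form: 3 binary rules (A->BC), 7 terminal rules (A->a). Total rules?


CNF allows two rule forms:
  A -> BC (binary): 3 rules
  A -> a (terminal): 7 rules
Total = 3 + 7 = 10

10


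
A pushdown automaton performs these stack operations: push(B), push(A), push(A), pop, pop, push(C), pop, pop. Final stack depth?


Tracing stack operations:
  push(B) -> stack = [B], depth=1
  push(A) -> stack = [B,A], depth=2
  push(A) -> stack = [B,A,A], depth=3
  pop -> removed A, stack = [B,A], depth=2
  pop -> removed A, stack = [B], depth=1
  push(C) -> stack = [B,C], depth=2
  pop -> removed C, stack = [B], depth=1
  pop -> removed B, stack = [], depth=0
Final depth = 0

0


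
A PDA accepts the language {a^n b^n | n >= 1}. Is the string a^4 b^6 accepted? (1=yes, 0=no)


Language requires equal numbers of a's and b's
PDA pushes for each 'a', pops for each 'b'
Number of a's = 4
Number of b's = 6
4 != 6 -> Reject

0


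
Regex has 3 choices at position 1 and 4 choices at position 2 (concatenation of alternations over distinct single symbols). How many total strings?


First group: 3 alternatives
Second group: 4 alternatives
Concatenation: each choice from group 1 pairs with each from group 2
Total = 3 x 4 = 12

12


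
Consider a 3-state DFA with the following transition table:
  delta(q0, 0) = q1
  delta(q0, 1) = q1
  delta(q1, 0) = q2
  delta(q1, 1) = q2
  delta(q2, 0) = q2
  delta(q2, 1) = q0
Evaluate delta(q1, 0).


Looking up transition function:
delta(q1, 0) in the table
Row: q1, Column: 0
Result: q2

q2


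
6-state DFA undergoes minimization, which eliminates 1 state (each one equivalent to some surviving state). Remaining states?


Original DFA: 6 states
Redundant states removed: 1
Minimized states = original - removed
= 6 - 1
= 5

5


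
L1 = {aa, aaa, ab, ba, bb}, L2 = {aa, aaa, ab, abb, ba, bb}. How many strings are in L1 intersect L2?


L1 = {aa, aaa, ab, ba, bb}
L2 = {aa, aaa, ab, abb, ba, bb}
Checking each string in L1 against L2:
  'aa': in L2? Yes
  'aaa': in L2? Yes
  'ab': in L2? Yes
  'ba': in L2? Yes
  'bb': in L2? Yes
Intersection = {aa, aaa, ab, ba, bb}
|L1 ∩ L2| = 5

5


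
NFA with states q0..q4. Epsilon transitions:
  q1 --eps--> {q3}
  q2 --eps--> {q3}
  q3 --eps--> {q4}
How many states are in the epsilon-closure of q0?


Starting from q0
Initialize closure = {q0}
q0 has no outgoing epsilon transitions -> nothing to add
Final closure: {q0}
Size = 1

1


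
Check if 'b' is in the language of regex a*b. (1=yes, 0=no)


Pattern: a*b
String: 'b'
Pattern requires: zero or more 'a's followed by exactly one 'b'
Found 0 leading 'a's
Remaining: 'b'
Remaining is exactly 'b' -> match
Result: 1

1


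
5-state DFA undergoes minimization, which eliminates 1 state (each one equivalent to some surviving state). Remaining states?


Original DFA: 5 states
Redundant states removed: 1
Minimized states = original - removed
= 5 - 1
= 4

4


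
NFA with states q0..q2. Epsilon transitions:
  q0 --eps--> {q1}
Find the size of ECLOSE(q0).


Starting from q0
Initialize closure = {q0}
Follow epsilon from q0 -> add q1
Final closure: {q0, q1}
Size = 2

2


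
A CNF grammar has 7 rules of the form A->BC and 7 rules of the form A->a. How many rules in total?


CNF allows two rule forms:
  A -> BC (binary): 7 rules
  A -> a (terminal): 7 rules
Total = 7 + 7 = 14

14


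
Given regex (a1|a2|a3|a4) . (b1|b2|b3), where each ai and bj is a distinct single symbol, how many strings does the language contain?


First group: 4 alternatives
Second group: 3 alternatives
Concatenation: each choice from group 1 pairs with each from group 2
Total = 4 x 3 = 12

12


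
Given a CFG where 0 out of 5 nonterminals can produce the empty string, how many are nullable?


Nonterminals: {S, A, B, C, D}
A nonterminal is nullable if it can derive epsilon
Counting nullable nonterminals: 0
Total nullable = 0

0


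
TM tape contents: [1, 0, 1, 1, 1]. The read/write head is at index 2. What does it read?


Tape: [1, 0, 1, 1, 1]
Positions: 0 1 2 3 4
Values:    1 0 1 1 1
Head at position 2
tape[2] = 1

1


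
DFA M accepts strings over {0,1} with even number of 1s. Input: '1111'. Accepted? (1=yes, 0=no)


DFA has 2 states: q_even (start, accept=yes) and q_odd
Processing string '1111' character by character:
  Position 0: read '1', 1-count=1 -> q_odd
  Position 1: read '1', 1-count=2 -> q_even
  Position 2: read '1', 1-count=3 -> q_odd
  Position 3: read '1', 1-count=4 -> q_even
Final state: q_even, total 1s = 4 (even); the DFA requires an even count -> accept

1


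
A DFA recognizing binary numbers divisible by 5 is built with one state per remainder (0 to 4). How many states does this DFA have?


Divisibility by 5 is tracked via the remainder mod 5: 0, 1, ..., 4
The construction assigns one state to each remainder
Number of remainders = 5

5


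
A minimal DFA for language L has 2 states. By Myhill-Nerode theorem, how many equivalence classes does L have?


Myhill-Nerode theorem:
Number of equivalence classes = number of states in minimal DFA
Minimal DFA states = 2
Therefore equivalence classes = 2

2


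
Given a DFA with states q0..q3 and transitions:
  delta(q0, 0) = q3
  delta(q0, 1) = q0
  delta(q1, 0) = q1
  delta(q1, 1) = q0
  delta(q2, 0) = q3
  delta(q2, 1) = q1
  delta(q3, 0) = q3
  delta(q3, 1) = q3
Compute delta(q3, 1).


Looking up transition function:
delta(q3, 1) in the table
Row: q3, Column: 1
Result: q3

q3


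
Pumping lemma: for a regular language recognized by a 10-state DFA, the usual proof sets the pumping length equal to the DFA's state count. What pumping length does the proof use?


Pumping lemma for regular languages (standard proof):
Take p = |Q|, the number of DFA states.
Any string of length >= |Q| passes through |Q|+1 states while reading its first |Q| symbols,
so by pigeonhole some state repeats, giving the loop that can be pumped.
Here |Q| = 10
Therefore the proof uses p = 10

10


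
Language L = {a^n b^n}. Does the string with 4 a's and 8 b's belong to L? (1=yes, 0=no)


Language requires equal numbers of a's and b's
PDA pushes for each 'a', pops for each 'b'
Number of a's = 4
Number of b's = 8
4 != 8 -> Reject

0


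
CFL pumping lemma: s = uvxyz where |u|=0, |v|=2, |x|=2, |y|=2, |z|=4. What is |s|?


|s| = |u| + |v| + |x| + |y| + |z|
= 0 + 2 + 2 + 2 + 4
= 2 + 2 + 6
= 4 + 6
= 10

10


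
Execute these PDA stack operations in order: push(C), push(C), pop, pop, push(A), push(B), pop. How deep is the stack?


Tracing stack operations:
  push(C) -> stack = [C], depth=1
  push(C) -> stack = [C,C], depth=2
  pop -> removed C, stack = [C], depth=1
  pop -> removed C, stack = [], depth=0
  push(A) -> stack = [A], depth=1
  push(B) -> stack = [A,B], depth=2
  pop -> removed B, stack = [A], depth=1
Final depth = 1

1


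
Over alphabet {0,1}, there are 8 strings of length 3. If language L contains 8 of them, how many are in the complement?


Alphabet: {0,1}
String length: 3
Total strings of length 3 = 2^3 = 8
Strings in L = 8
Complement = total - |L|
= 8 - 8
= 0

0


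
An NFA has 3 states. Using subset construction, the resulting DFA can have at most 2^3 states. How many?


NFA has 3 states
Subset construction: each DFA state = subset of NFA states
Maximum subsets = 2^3
2^3 = 8

8


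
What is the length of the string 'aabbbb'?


String: 'aabbbb'
Counting characters:
  'a' appears 2 time(s)
  'b' appears 4 time(s)
Total length = 2 + 4 = 6

6


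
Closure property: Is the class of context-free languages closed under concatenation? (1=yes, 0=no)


CFL closure properties:
  Closed under: union, concatenation, Kleene star
  NOT closed under: intersection, complement
Operation 'concatenation' is in closed list -> Yes (closed)

1


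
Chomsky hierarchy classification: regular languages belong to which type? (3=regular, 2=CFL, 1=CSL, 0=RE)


Chomsky hierarchy levels:
  Type 3: Regular (DFA/NFA/regex)
  Type 2: Context-free (PDA)
  Type 1: Context-sensitive
  Type 0: Recursively enumerable (TM)
'regular' corresponds to Type 3

3


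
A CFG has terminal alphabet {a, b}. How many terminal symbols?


Terminal symbols: a, b
Counting each: a (#1), b (#2)
Total = 2

2


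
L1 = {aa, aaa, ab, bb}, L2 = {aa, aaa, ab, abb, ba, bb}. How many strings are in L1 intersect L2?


L1 = {aa, aaa, ab, bb}
L2 = {aa, aaa, ab, abb, ba, bb}
Checking each string in L1 against L2:
  'aa': in L2? Yes
  'aaa': in L2? Yes
  'ab': in L2? Yes
  'bb': in L2? Yes
Intersection = {aa, aaa, ab, bb}
|L1 ∩ L2| = 4

4


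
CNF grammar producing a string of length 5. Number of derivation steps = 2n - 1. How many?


Chomsky Normal Form derivation:
String length n = 5
Each step either:
  - Splits a nonterminal into two (n-1 such steps)
  - Converts a nonterminal to terminal (n such steps)
Total = (n-1) + n = 2n - 1
= 2(5) - 1
= 10 - 1
= 9

9


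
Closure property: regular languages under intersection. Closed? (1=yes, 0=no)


Regular languages are closed under:
- Union (DFA product construction)
- Intersection (DFA product construction)
- Complement (swap accept/reject states)
- Concatenation (NFA construction)
- Kleene star (NFA construction)
intersection is in this list
Therefore: closed

1


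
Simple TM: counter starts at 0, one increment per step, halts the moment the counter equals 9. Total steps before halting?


Counter starts at 0. Counting sequence:
  Step 1: counter = 1
  Step 2: counter = 2
  Step 3: counter = 3
  Step 4: counter = 4
  Step 5: counter = 5
  Step 6: counter = 6
  ...
  Step 9: counter = 9
Counter reached 9 -> halt
Total steps = 9

9


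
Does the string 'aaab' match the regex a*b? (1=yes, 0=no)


Pattern: a*b
String: 'aaab'
Pattern requires: zero or more 'a's followed by exactly one 'b'
Found 3 leading 'a's
Remaining: 'b'
Remaining is exactly 'b' -> match
Result: 1

1


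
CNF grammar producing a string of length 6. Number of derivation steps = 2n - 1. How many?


Chomsky Normal Form derivation:
String length n = 6
Each step either:
  - Splits a nonterminal into two (n-1 such steps)
  - Converts a nonterminal to terminal (n such steps)
Total = (n-1) + n = 2n - 1
= 2(6) - 1
= 12 - 1
= 11

11


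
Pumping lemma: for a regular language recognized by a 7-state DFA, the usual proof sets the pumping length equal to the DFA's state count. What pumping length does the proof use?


Pumping lemma for regular languages (standard proof):
Take p = |Q|, the number of DFA states.
Any string of length >= |Q| passes through |Q|+1 states while reading its first |Q| symbols,
so by pigeonhole some state repeats, giving the loop that can be pumped.
Here |Q| = 7
Therefore the proof uses p = 7

7


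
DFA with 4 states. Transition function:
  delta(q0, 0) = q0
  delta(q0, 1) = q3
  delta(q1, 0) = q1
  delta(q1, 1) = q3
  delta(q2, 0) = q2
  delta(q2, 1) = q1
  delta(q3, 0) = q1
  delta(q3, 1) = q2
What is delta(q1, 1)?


Looking up transition function:
delta(q1, 1) in the table
Row: q1, Column: 1
Result: q3

q3


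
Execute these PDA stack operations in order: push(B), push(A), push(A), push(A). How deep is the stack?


Tracing stack operations:
  push(B) -> stack = [B], depth=1
  push(A) -> stack = [B,A], depth=2
  push(A) -> stack = [B,A,A], depth=3
  push(A) -> stack = [B,A,A,A], depth=4
Final depth = 4

4


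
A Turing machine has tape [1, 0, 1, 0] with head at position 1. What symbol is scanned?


Tape: [1, 0, 1, 0]
Positions: 0 1 2 3
Values:    1 0 1 0
Head at position 1
tape[1] = 0

0


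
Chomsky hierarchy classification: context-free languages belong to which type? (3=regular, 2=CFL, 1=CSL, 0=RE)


Chomsky hierarchy levels:
  Type 3: Regular (DFA/NFA/regex)
  Type 2: Context-free (PDA)
  Type 1: Context-sensitive
  Type 0: Recursively enumerable (TM)
'context-free' corresponds to Type 2

2


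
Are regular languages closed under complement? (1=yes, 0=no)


Regular languages are closed under all standard operations:
- Union: Yes (product construction)
- Intersection: Yes (product construction)
- Complement: Yes (swap accept/reject)
- Concatenation: Yes (NFA construction)
Operation: complement -> Closed

1


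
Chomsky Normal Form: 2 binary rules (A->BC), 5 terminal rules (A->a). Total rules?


CNF allows two rule forms:
  A -> BC (binary): 2 rules
  A -> a (terminal): 5 rules
Total = 2 + 5 = 7

7


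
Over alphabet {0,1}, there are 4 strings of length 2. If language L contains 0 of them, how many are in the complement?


Alphabet: {0,1}
String length: 2
Total strings of length 2 = 2^2 = 4
Strings in L = 0
Complement = total - |L|
= 4 - 0
= 4

4
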